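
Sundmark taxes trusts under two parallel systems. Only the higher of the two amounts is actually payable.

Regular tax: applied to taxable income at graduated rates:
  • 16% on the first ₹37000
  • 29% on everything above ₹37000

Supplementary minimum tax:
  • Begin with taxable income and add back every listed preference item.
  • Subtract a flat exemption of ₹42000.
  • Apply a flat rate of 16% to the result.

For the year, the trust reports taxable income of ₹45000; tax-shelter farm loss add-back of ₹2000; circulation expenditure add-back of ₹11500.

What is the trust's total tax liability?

₹8240

Regular tax:
  ₹37000 × 16% = ₹5920
  ₹8000 × 29% = ₹2320
  → ₹8240

Supplementary minimum tax:
  Adjusted income: ₹45000 + ₹2000 + ₹11500 = ₹58500
  Less exemption ₹42000 → base ₹16500
  ₹16500 × 16% = ₹2640

₹8240 > ₹2640, so the regular tax governs.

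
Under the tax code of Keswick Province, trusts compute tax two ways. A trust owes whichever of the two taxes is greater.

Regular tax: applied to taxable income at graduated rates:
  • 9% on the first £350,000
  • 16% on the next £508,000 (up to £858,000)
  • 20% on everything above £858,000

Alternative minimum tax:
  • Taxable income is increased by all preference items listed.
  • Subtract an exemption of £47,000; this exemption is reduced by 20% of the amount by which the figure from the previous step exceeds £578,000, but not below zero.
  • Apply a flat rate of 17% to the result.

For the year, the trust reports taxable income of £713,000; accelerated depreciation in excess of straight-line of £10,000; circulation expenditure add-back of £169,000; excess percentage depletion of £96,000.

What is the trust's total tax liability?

£167,960

Alternative minimum tax:
  Adjusted income: £713,000 + £10,000 + £169,000 + £96,000 = £988,000
  Exemption: 20% × (£988,000 − £578,000) = £82,000 ≥ £47,000, so the exemption is fully phased out
  Base: £988,000 − £0 = £988,000
  £988,000 × 17% = £167,960

Regular tax:
  £350,000 × 9% = £31,500
  £363,000 × 16% = £58,080
  → £89,580

£167,960 > £89,580, so the alternative minimum tax is the binding amount.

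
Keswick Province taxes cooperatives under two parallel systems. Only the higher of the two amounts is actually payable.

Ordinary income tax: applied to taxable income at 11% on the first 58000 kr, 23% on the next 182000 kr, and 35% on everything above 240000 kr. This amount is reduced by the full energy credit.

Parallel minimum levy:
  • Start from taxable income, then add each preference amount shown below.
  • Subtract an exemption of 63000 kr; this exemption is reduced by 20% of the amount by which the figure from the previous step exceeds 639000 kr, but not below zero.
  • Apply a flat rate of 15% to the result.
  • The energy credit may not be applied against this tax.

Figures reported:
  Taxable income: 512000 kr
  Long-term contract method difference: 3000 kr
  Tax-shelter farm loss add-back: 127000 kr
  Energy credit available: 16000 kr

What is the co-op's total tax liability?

127440 kr

Parallel minimum levy:
  Adjusted income: 512000 kr + 3000 kr + 127000 kr = 642000 kr
  Exemption: 63000 kr − 20% × (642000 kr − 639000 kr) = 63000 kr − 600 kr = 62400 kr
  Base: 642000 kr − 62400 kr = 579600 kr
  579600 kr × 15% = 86940 kr

Ordinary income tax:
  58000 kr × 11% = 6380 kr
  182000 kr × 23% = 41860 kr
  272000 kr × 35% = 95200 kr
  → 143440 kr
  Less energy credit 16000 kr → 127440 kr

127440 kr > 86940 kr, so the ordinary income tax governs.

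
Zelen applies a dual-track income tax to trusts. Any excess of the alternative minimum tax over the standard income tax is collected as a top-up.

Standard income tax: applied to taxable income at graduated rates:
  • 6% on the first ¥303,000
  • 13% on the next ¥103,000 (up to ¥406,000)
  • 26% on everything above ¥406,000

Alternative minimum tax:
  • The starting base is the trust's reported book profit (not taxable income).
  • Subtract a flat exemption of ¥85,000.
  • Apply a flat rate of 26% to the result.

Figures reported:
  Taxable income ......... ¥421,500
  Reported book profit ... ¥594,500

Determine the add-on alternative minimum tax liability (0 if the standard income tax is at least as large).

Standard income tax:
  ¥303,000 × 6% = ¥18,180
  ¥103,000 × 13% = ¥13,390
  ¥15,500 × 26% = ¥4,030
  → ¥35,600

Alternative minimum tax:
  Base (reported book profit): ¥594,500
  Less exemption ¥85,000 → base ¥509,500
  ¥509,500 × 26% = ¥132,470

Excess of alternative minimum tax over standard income tax: ¥132,470 − ¥35,600 = ¥96,870.

¥96,870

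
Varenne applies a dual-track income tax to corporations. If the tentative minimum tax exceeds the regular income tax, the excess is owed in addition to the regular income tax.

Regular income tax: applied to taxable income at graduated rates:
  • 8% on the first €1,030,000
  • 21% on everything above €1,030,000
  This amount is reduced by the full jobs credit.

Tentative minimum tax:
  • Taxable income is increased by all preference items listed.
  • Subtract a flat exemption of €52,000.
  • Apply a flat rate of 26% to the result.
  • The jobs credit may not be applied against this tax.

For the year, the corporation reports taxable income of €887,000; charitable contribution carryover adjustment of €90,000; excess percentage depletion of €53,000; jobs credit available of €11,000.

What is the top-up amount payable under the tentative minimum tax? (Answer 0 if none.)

€194,320

Regular income tax:
  €887,000 × 8% = €70,960
  Less jobs credit €11,000 → €59,960

Tentative minimum tax:
  Adjusted income: €887,000 + €90,000 + €53,000 = €1,030,000
  Less exemption €52,000 → base €978,000
  €978,000 × 26% = €254,280

Excess of tentative minimum tax over regular income tax: €254,280 − €59,960 = €194,320.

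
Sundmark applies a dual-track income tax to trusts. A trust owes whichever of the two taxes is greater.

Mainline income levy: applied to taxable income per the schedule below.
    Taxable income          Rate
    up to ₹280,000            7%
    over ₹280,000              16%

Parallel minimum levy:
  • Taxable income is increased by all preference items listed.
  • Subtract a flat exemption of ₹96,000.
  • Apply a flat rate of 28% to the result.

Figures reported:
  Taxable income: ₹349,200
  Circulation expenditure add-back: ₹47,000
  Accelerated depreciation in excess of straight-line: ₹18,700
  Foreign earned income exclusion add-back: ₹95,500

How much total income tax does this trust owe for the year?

Parallel minimum levy:
  Adjusted income: ₹349,200 + ₹47,000 + ₹18,700 + ₹95,500 = ₹510,400
  Less exemption ₹96,000 → base ₹414,400
  ₹414,400 × 28% = ₹116,032

Mainline income levy:
  ₹280,000 × 7% = ₹19,600
  ₹69,200 × 16% = ₹11,072
  → ₹30,672

₹116,032 > ₹30,672, so the parallel minimum levy is the binding amount.

₹116,032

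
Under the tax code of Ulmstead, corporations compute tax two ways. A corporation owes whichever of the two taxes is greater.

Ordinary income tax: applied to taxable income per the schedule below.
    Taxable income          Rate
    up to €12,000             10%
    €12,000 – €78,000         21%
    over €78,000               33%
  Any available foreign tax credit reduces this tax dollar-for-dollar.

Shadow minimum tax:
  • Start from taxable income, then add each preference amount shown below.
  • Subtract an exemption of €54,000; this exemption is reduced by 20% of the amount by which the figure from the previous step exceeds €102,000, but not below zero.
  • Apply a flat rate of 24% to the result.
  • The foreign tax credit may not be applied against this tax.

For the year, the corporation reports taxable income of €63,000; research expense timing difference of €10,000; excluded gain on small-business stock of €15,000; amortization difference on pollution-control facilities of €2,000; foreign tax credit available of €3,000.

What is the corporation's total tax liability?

Shadow minimum tax:
  Adjusted income: €63,000 + €10,000 + €15,000 + €2,000 = €90,000
  Exemption: €90,000 ≤ €102,000, so full €54,000 applies
  Base: €90,000 − €54,000 = €36,000
  €36,000 × 24% = €8,640

Ordinary income tax:
  €12,000 × 10% = €1,200
  €51,000 × 21% = €10,710
  → €11,910
  Less foreign tax credit €3,000 → €8,910

€8,910 > €8,640, so the ordinary income tax governs.

€8,910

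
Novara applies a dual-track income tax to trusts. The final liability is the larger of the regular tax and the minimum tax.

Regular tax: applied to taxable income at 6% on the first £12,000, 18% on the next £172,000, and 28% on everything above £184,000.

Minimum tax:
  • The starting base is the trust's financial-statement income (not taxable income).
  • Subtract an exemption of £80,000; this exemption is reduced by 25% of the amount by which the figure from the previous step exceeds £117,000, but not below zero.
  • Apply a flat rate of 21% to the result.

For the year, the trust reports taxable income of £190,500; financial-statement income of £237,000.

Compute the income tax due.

Minimum tax:
  Base (financial-statement income): £237,000
  Exemption: £80,000 − 25% × (£237,000 − £117,000) = £80,000 − £30,000 = £50,000
  Base: £237,000 − £50,000 = £187,000
  £187,000 × 21% = £39,270

Regular tax:
  £12,000 × 6% = £720
  £172,000 × 18% = £30,960
  £6,500 × 28% = £1,820
  → £33,500

£39,270 > £33,500, so the minimum tax is the binding amount.

£39,270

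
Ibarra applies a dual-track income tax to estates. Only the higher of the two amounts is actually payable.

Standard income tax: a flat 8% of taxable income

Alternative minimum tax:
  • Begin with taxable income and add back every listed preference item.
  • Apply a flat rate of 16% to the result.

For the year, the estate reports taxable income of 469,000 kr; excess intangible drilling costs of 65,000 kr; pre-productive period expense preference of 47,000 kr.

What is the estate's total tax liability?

92,960 kr

Alternative minimum tax:
  Adjusted income: 469,000 kr + 65,000 kr + 47,000 kr = 581,000 kr
  581,000 kr × 16% = 92,960 kr

Standard income tax:
  469,000 kr × 8% = 37,520 kr

92,960 kr > 37,520 kr, so the alternative minimum tax is the binding amount.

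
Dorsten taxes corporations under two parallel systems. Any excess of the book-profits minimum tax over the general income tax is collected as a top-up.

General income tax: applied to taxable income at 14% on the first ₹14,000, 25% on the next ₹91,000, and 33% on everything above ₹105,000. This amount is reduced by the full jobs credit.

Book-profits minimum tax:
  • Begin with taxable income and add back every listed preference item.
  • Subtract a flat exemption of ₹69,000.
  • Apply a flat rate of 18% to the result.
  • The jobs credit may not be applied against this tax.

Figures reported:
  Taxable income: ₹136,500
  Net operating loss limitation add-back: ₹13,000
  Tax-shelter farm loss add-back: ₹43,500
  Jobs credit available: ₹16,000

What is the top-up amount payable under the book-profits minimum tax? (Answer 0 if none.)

₹3,215

General income tax:
  ₹14,000 × 14% = ₹1,960
  ₹91,000 × 25% = ₹22,750
  ₹31,500 × 33% = ₹10,395
  → ₹35,105
  Less jobs credit ₹16,000 → ₹19,105

Book-profits minimum tax:
  Adjusted income: ₹136,500 + ₹13,000 + ₹43,500 = ₹193,000
  Less exemption ₹69,000 → base ₹124,000
  ₹124,000 × 18% = ₹22,320

Excess of book-profits minimum tax over general income tax: ₹22,320 − ₹19,105 = ₹3,215.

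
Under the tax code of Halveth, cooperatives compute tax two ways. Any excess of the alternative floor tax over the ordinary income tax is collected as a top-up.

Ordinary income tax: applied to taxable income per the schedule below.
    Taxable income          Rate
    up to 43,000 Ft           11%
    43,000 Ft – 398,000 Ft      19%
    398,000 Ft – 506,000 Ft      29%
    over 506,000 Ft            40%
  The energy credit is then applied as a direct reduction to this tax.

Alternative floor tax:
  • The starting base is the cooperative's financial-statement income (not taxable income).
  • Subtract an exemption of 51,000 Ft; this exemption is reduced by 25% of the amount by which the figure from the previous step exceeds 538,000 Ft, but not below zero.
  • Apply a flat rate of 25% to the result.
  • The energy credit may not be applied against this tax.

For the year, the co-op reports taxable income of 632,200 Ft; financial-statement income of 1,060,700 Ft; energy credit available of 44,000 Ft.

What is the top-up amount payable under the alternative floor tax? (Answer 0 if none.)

155,195 Ft

Ordinary income tax:
  43,000 Ft × 11% = 4,730 Ft
  355,000 Ft × 19% = 67,450 Ft
  108,000 Ft × 29% = 31,320 Ft
  126,200 Ft × 40% = 50,480 Ft
  → 153,980 Ft
  Less energy credit 44,000 Ft → 109,980 Ft

Alternative floor tax:
  Base (financial-statement income): 1,060,700 Ft
  Exemption: 25% × (1,060,700 Ft − 538,000 Ft) = 130,675 Ft ≥ 51,000 Ft, so the exemption is fully phased out
  Base: 1,060,700 Ft − 0 Ft = 1,060,700 Ft
  1,060,700 Ft × 25% = 265,175 Ft

Excess of alternative floor tax over ordinary income tax: 265,175 Ft − 109,980 Ft = 155,195 Ft.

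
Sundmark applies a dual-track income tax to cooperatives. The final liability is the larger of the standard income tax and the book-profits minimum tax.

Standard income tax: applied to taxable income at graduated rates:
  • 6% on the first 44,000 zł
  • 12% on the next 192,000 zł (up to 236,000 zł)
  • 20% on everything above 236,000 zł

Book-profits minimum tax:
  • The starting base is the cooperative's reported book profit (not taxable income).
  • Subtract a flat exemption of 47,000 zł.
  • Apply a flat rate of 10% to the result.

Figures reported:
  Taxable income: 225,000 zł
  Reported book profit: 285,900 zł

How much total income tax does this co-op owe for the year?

Book-profits minimum tax:
  Base (reported book profit): 285,900 zł
  Less exemption 47,000 zł → base 238,900 zł
  238,900 zł × 10% = 23,890 zł

Standard income tax:
  44,000 zł × 6% = 2,640 zł
  181,000 zł × 12% = 21,720 zł
  → 24,360 zł

24,360 zł > 23,890 zł, so the standard income tax governs.

24,360 zł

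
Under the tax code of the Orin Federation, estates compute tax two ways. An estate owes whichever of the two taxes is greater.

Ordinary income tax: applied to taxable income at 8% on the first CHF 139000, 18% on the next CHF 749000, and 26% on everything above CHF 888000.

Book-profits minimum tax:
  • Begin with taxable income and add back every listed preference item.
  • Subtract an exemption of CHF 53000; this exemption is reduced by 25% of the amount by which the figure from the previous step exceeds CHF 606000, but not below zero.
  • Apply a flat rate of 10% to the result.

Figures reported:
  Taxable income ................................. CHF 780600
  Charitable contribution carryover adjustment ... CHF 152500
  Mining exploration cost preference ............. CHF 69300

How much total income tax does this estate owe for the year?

Book-profits minimum tax:
  Adjusted income: CHF 780600 + CHF 152500 + CHF 69300 = CHF 1002400
  Exemption: 25% × (CHF 1002400 − CHF 606000) = CHF 99100 ≥ CHF 53000, so the exemption is fully phased out
  Base: CHF 1002400 − CHF 0 = CHF 1002400
  CHF 1002400 × 10% = CHF 100240

Ordinary income tax:
  CHF 139000 × 8% = CHF 11120
  CHF 641600 × 18% = CHF 115488
  → CHF 126608

CHF 126608 > CHF 100240, so the ordinary income tax governs.

CHF 126608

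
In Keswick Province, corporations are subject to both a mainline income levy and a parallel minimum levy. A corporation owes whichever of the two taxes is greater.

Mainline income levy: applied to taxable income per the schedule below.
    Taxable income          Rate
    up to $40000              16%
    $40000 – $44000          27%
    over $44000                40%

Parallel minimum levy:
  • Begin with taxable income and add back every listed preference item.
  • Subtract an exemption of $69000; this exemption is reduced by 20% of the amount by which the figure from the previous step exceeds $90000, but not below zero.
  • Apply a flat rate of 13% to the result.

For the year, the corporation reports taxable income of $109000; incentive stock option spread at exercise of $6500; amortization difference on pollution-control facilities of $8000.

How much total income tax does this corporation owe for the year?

$33480

Parallel minimum levy:
  Adjusted income: $109000 + $6500 + $8000 = $123500
  Exemption: $69000 − 20% × ($123500 − $90000) = $69000 − $6700 = $62300
  Base: $123500 − $62300 = $61200
  $61200 × 13% = $7956

Mainline income levy:
  $40000 × 16% = $6400
  $4000 × 27% = $1080
  $65000 × 40% = $26000
  → $33480

$33480 > $7956, so the mainline income levy governs.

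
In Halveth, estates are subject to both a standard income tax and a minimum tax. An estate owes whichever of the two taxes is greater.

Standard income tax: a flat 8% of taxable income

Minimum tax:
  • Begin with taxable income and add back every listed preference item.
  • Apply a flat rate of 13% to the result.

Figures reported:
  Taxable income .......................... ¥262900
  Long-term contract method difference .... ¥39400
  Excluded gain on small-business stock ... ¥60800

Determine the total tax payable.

Minimum tax:
  Adjusted income: ¥262900 + ¥39400 + ¥60800 = ¥363100
  ¥363100 × 13% = ¥47203

Standard income tax:
  ¥262900 × 8% = ¥21032

¥47203 > ¥21032, so the minimum tax is the binding amount.

¥47203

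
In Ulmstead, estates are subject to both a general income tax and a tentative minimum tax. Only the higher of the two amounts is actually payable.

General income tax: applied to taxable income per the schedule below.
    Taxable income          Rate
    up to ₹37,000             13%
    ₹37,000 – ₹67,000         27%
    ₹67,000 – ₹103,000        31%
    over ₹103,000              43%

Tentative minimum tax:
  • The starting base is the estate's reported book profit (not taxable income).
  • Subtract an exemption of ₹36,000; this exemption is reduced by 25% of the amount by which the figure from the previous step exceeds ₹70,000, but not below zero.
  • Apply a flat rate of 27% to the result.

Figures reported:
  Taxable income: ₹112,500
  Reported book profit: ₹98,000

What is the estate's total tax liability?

₹28,155

Tentative minimum tax:
  Base (reported book profit): ₹98,000
  Exemption: ₹36,000 − 25% × (₹98,000 − ₹70,000) = ₹36,000 − ₹7,000 = ₹29,000
  Base: ₹98,000 − ₹29,000 = ₹69,000
  ₹69,000 × 27% = ₹18,630

General income tax:
  ₹37,000 × 13% = ₹4,810
  ₹30,000 × 27% = ₹8,100
  ₹36,000 × 31% = ₹11,160
  ₹9,500 × 43% = ₹4,085
  → ₹28,155

₹28,155 > ₹18,630, so the general income tax governs.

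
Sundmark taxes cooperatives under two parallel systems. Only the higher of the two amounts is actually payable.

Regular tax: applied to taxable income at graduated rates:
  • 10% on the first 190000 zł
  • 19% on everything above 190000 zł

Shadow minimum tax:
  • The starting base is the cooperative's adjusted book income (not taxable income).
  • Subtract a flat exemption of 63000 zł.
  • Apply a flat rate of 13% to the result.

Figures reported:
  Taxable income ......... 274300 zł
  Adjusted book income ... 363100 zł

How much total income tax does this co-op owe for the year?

Regular tax:
  190000 zł × 10% = 19000 zł
  84300 zł × 19% = 16017 zł
  → 35017 zł

Shadow minimum tax:
  Base (adjusted book income): 363100 zł
  Less exemption 63000 zł → base 300100 zł
  300100 zł × 13% = 39013 zł

39013 zł > 35017 zł, so the shadow minimum tax is the binding amount.

39013 zł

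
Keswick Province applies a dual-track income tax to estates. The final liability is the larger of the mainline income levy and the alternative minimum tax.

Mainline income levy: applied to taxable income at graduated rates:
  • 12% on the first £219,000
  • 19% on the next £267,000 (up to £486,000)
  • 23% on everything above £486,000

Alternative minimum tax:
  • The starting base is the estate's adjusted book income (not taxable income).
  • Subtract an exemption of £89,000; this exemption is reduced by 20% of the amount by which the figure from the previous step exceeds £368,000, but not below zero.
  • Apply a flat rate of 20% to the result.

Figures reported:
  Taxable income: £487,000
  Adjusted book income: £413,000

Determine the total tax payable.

£77,240

Alternative minimum tax:
  Base (adjusted book income): £413,000
  Exemption: £89,000 − 20% × (£413,000 − £368,000) = £89,000 − £9,000 = £80,000
  Base: £413,000 − £80,000 = £333,000
  £333,000 × 20% = £66,600

Mainline income levy:
  £219,000 × 12% = £26,280
  £267,000 × 19% = £50,730
  £1,000 × 23% = £230
  → £77,240

£77,240 > £66,600, so the mainline income levy governs.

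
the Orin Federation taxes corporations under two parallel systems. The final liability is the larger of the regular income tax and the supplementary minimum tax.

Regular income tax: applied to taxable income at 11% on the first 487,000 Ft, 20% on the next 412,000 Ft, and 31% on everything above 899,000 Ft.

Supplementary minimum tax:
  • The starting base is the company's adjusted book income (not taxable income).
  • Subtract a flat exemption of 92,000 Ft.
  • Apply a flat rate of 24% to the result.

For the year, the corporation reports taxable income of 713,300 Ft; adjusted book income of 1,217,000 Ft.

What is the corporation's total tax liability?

Regular income tax:
  487,000 Ft × 11% = 53,570 Ft
  226,300 Ft × 20% = 45,260 Ft
  → 98,830 Ft

Supplementary minimum tax:
  Base (adjusted book income): 1,217,000 Ft
  Less exemption 92,000 Ft → base 1,125,000 Ft
  1,125,000 Ft × 24% = 270,000 Ft

270,000 Ft > 98,830 Ft, so the supplementary minimum tax is the binding amount.

270,000 Ft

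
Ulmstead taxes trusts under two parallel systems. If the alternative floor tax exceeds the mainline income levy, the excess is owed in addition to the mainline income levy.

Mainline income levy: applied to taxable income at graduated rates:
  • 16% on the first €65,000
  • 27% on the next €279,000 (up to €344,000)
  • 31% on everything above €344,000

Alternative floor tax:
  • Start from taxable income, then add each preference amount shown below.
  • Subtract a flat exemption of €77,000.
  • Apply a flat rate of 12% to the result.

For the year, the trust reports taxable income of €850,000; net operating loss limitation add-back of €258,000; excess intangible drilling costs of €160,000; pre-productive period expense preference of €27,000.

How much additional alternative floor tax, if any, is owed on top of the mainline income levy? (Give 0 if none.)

€0

Mainline income levy:
  €65,000 × 16% = €10,400
  €279,000 × 27% = €75,330
  €506,000 × 31% = €156,860
  → €242,590

Alternative floor tax:
  Adjusted income: €850,000 + €258,000 + €160,000 + €27,000 = €1,295,000
  Less exemption €77,000 → base €1,218,000
  €1,218,000 × 12% = €146,160

€146,160 ≤ €242,590, so no add-on is due.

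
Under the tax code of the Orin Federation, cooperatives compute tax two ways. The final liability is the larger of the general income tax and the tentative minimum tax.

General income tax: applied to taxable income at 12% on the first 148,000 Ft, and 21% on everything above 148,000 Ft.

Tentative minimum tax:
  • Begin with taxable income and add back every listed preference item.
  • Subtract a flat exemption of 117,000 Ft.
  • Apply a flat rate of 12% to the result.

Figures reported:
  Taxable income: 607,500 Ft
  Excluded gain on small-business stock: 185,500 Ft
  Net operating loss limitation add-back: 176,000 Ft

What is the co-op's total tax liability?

Tentative minimum tax:
  Adjusted income: 607,500 Ft + 185,500 Ft + 176,000 Ft = 969,000 Ft
  Less exemption 117,000 Ft → base 852,000 Ft
  852,000 Ft × 12% = 102,240 Ft

General income tax:
  148,000 Ft × 12% = 17,760 Ft
  459,500 Ft × 21% = 96,495 Ft
  → 114,255 Ft

114,255 Ft > 102,240 Ft, so the general income tax governs.

114,255 Ft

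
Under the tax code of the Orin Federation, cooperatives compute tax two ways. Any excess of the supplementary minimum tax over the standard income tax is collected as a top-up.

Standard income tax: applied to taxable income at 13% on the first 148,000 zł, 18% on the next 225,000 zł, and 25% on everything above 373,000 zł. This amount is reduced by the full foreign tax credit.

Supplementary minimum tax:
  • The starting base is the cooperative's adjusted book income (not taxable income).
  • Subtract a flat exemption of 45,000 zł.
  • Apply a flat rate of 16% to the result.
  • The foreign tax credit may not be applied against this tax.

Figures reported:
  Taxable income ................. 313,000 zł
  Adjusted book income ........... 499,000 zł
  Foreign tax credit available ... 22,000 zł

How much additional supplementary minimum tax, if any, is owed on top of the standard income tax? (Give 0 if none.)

45,700 zł

Standard income tax:
  148,000 zł × 13% = 19,240 zł
  165,000 zł × 18% = 29,700 zł
  → 48,940 zł
  Less foreign tax credit 22,000 zł → 26,940 zł

Supplementary minimum tax:
  Base (adjusted book income): 499,000 zł
  Less exemption 45,000 zł → base 454,000 zł
  454,000 zł × 16% = 72,640 zł

Excess of supplementary minimum tax over standard income tax: 72,640 zł − 26,940 zł = 45,700 zł.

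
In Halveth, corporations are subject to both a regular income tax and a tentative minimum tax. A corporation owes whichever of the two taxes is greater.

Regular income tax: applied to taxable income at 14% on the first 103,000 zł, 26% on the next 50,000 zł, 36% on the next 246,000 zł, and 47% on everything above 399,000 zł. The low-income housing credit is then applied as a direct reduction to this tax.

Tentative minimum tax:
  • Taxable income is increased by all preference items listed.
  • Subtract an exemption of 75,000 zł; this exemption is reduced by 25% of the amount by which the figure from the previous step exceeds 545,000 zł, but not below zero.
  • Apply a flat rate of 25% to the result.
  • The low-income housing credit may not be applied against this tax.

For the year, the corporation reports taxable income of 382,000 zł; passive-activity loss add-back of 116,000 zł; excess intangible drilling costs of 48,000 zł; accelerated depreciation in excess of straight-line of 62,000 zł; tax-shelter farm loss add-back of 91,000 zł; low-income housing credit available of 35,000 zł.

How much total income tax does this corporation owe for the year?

165,625 zł

Regular income tax:
  103,000 zł × 14% = 14,420 zł
  50,000 zł × 26% = 13,000 zł
  229,000 zł × 36% = 82,440 zł
  → 109,860 zł
  Less low-income housing credit 35,000 zł → 74,860 zł

Tentative minimum tax:
  Adjusted income: 382,000 zł + 116,000 zł + 48,000 zł + 62,000 zł + 91,000 zł = 699,000 zł
  Exemption: 75,000 zł − 25% × (699,000 zł − 545,000 zł) = 75,000 zł − 38,500 zł = 36,500 zł
  Base: 699,000 zł − 36,500 zł = 662,500 zł
  662,500 zł × 25% = 165,625 zł

165,625 zł > 74,860 zł, so the tentative minimum tax is the binding amount.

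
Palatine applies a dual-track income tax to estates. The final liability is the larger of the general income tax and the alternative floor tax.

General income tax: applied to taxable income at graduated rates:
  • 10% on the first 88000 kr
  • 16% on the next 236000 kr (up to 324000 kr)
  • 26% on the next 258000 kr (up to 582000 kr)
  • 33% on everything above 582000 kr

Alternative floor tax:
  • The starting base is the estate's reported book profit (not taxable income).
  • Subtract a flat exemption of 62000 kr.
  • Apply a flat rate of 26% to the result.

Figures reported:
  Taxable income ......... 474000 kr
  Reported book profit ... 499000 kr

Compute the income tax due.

General income tax:
  88000 kr × 10% = 8800 kr
  236000 kr × 16% = 37760 kr
  150000 kr × 26% = 39000 kr
  → 85560 kr

Alternative floor tax:
  Base (reported book profit): 499000 kr
  Less exemption 62000 kr → base 437000 kr
  437000 kr × 26% = 113620 kr

113620 kr > 85560 kr, so the alternative floor tax is the binding amount.

113620 kr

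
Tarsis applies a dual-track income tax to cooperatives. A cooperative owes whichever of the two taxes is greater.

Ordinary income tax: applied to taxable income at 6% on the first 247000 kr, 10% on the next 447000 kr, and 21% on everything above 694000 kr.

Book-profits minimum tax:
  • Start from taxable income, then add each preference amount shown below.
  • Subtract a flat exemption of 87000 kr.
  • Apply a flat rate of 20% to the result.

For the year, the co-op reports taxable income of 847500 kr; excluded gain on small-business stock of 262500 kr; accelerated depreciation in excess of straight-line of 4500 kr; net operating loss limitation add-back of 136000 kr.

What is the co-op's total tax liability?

232700 kr

Ordinary income tax:
  247000 kr × 6% = 14820 kr
  447000 kr × 10% = 44700 kr
  153500 kr × 21% = 32235 kr
  → 91755 kr

Book-profits minimum tax:
  Adjusted income: 847500 kr + 262500 kr + 4500 kr + 136000 kr = 1250500 kr
  Less exemption 87000 kr → base 1163500 kr
  1163500 kr × 20% = 232700 kr

232700 kr > 91755 kr, so the book-profits minimum tax is the binding amount.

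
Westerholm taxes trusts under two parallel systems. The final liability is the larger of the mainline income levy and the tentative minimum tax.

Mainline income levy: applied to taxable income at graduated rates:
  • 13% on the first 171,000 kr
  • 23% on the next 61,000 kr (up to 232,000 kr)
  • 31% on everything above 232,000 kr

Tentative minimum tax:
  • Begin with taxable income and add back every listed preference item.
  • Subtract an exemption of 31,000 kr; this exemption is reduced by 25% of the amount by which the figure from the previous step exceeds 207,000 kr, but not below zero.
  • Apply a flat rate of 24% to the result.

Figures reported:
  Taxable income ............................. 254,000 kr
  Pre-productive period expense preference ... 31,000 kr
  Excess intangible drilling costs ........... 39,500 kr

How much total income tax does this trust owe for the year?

77,490 kr

Mainline income levy:
  171,000 kr × 13% = 22,230 kr
  61,000 kr × 23% = 14,030 kr
  22,000 kr × 31% = 6,820 kr
  → 43,080 kr

Tentative minimum tax:
  Adjusted income: 254,000 kr + 31,000 kr + 39,500 kr = 324,500 kr
  Exemption: 31,000 kr − 25% × (324,500 kr − 207,000 kr) = 31,000 kr − 29,375 kr = 1,625 kr
  Base: 324,500 kr − 1,625 kr = 322,875 kr
  322,875 kr × 24% = 77,490 kr

77,490 kr > 43,080 kr, so the tentative minimum tax is the binding amount.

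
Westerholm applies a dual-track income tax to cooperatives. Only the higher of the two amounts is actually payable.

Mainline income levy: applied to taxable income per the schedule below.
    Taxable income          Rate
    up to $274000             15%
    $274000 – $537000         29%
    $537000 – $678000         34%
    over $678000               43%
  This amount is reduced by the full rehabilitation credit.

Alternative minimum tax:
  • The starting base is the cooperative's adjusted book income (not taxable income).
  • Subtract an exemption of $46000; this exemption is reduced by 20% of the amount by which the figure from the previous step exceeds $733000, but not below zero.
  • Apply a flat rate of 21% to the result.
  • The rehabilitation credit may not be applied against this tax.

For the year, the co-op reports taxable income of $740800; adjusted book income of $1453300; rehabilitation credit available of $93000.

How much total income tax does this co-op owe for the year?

$305193

Alternative minimum tax:
  Base (adjusted book income): $1453300
  Exemption: 20% × ($1453300 − $733000) = $144060 ≥ $46000, so the exemption is fully phased out
  Base: $1453300 − $0 = $1453300
  $1453300 × 21% = $305193

Mainline income levy:
  $274000 × 15% = $41100
  $263000 × 29% = $76270
  $141000 × 34% = $47940
  $62800 × 43% = $27004
  → $192314
  Less rehabilitation credit $93000 → $99314

$305193 > $99314, so the alternative minimum tax is the binding amount.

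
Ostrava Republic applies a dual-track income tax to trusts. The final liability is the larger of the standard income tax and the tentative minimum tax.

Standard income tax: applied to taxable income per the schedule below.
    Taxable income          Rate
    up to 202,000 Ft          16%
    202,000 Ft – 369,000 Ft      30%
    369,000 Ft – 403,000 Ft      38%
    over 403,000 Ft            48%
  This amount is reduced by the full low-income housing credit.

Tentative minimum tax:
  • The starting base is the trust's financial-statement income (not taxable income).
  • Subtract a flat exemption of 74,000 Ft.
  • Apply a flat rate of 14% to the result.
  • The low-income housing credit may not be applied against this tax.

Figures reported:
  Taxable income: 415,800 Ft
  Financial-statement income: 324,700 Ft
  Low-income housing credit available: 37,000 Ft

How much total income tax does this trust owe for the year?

Standard income tax:
  202,000 Ft × 16% = 32,320 Ft
  167,000 Ft × 30% = 50,100 Ft
  34,000 Ft × 38% = 12,920 Ft
  12,800 Ft × 48% = 6,144 Ft
  → 101,484 Ft
  Less low-income housing credit 37,000 Ft → 64,484 Ft

Tentative minimum tax:
  Base (financial-statement income): 324,700 Ft
  Less exemption 74,000 Ft → base 250,700 Ft
  250,700 Ft × 14% = 35,098 Ft

64,484 Ft > 35,098 Ft, so the standard income tax governs.

64,484 Ft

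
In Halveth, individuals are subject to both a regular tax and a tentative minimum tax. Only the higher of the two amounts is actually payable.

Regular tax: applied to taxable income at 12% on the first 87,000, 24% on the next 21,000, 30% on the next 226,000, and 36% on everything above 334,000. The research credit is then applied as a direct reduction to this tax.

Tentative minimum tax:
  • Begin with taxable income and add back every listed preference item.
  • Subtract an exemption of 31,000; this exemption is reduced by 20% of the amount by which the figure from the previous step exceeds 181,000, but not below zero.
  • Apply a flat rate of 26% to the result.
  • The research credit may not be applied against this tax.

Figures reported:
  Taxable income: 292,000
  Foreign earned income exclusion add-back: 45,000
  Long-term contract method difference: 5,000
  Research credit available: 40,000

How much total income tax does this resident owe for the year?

Tentative minimum tax:
  Adjusted income: 292,000 + 45,000 + 5,000 = 342,000
  Exemption: 20% × (342,000 − 181,000) = 32,200 ≥ 31,000, so the exemption is fully phased out
  Base: 342,000 − 0 = 342,000
  342,000 × 26% = 88,920

Regular tax:
  87,000 × 12% = 10,440
  21,000 × 24% = 5,040
  184,000 × 30% = 55,200
  → 70,680
  Less research credit 40,000 → 30,680

88,920 > 30,680, so the tentative minimum tax is the binding amount.

88,920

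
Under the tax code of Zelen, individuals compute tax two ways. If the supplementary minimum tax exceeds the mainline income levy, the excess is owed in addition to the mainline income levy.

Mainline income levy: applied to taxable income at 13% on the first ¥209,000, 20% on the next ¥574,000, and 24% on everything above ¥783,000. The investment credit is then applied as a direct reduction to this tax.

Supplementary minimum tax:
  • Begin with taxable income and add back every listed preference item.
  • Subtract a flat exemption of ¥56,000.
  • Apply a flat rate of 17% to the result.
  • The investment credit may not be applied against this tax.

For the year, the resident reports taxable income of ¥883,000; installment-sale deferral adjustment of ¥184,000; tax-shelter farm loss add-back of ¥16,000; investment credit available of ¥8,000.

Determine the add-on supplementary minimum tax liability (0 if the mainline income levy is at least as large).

Mainline income levy:
  ¥209,000 × 13% = ¥27,170
  ¥574,000 × 20% = ¥114,800
  ¥100,000 × 24% = ¥24,000
  → ¥165,970
  Less investment credit ¥8,000 → ¥157,970

Supplementary minimum tax:
  Adjusted income: ¥883,000 + ¥184,000 + ¥16,000 = ¥1,083,000
  Less exemption ¥56,000 → base ¥1,027,000
  ¥1,027,000 × 17% = ¥174,590

Excess of supplementary minimum tax over mainline income levy: ¥174,590 − ¥157,970 = ¥16,620.

¥16,620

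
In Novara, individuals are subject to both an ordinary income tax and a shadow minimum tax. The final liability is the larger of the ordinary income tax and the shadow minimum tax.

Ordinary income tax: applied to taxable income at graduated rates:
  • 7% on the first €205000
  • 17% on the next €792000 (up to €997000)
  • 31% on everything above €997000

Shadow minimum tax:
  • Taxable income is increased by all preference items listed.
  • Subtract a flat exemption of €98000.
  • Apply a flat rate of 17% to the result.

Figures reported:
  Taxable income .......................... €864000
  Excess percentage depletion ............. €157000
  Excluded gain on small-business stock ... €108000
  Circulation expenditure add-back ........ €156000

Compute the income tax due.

€201790

Shadow minimum tax:
  Adjusted income: €864000 + €157000 + €108000 + €156000 = €1285000
  Less exemption €98000 → base €1187000
  €1187000 × 17% = €201790

Ordinary income tax:
  €205000 × 7% = €14350
  €659000 × 17% = €112030
  → €126380

€201790 > €126380, so the shadow minimum tax is the binding amount.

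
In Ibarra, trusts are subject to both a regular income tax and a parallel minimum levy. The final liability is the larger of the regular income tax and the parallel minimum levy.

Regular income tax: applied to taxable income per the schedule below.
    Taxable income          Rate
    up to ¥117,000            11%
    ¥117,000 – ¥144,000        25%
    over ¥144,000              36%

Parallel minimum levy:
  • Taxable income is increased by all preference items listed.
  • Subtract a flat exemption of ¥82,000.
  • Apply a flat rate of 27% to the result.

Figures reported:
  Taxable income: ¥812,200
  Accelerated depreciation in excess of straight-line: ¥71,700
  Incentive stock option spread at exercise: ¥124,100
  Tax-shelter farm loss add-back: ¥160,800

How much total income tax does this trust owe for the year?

¥293,436

Parallel minimum levy:
  Adjusted income: ¥812,200 + ¥71,700 + ¥124,100 + ¥160,800 = ¥1,168,800
  Less exemption ¥82,000 → base ¥1,086,800
  ¥1,086,800 × 27% = ¥293,436

Regular income tax:
  ¥117,000 × 11% = ¥12,870
  ¥27,000 × 25% = ¥6,750
  ¥668,200 × 36% = ¥240,552
  → ¥260,172

¥293,436 > ¥260,172, so the parallel minimum levy is the binding amount.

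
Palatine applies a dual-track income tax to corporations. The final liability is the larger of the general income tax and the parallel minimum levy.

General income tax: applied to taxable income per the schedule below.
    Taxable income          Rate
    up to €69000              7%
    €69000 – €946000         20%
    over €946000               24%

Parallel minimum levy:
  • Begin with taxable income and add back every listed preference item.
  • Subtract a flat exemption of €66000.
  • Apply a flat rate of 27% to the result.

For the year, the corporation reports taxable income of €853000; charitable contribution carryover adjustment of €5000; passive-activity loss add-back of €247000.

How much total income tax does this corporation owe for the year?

Parallel minimum levy:
  Adjusted income: €853000 + €5000 + €247000 = €1105000
  Less exemption €66000 → base €1039000
  €1039000 × 27% = €280530

General income tax:
  €69000 × 7% = €4830
  €784000 × 20% = €156800
  → €161630

€280530 > €161630, so the parallel minimum levy is the binding amount.

€280530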